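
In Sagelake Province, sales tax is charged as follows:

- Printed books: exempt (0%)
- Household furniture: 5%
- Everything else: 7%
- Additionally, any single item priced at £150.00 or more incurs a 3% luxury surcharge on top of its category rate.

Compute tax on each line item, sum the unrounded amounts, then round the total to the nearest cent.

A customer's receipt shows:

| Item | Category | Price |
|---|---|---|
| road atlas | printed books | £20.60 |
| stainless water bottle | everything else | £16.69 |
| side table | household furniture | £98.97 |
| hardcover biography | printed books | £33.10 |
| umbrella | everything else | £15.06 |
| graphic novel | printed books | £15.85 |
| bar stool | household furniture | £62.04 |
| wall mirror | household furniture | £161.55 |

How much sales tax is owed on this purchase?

Road atlas £20.60: printed books → 0% → £0.00
Stainless water bottle £16.69: everything else → 7% → £1.1683
Side table £98.97: household furniture → 5% → £4.9485
Hardcover biography £33.10: printed books → 0% → £0.00
Umbrella £15.06: everything else → 7% → £1.0542
Graphic novel £15.85: printed books → 0% → £0.00
Bar stool £62.04: household furniture → 5% → £3.102
Wall mirror £161.55: household furniture → 5% + 3% surcharge = 8% → £12.924
Unrounded tax sum = £23.197 → £23.20

£23.20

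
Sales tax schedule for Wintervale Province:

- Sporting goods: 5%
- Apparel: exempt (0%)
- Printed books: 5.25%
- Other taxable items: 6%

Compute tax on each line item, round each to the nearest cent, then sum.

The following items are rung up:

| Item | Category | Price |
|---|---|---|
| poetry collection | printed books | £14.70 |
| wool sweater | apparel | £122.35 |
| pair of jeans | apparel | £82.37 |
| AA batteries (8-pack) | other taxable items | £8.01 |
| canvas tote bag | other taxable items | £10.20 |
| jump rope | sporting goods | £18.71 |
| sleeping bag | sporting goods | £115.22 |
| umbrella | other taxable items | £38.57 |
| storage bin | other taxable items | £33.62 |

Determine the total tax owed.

Poetry collection £14.70: printed books → 5.25% → £0.77
Wool sweater £122.35: apparel → 0% → £0.00
Pair of jeans £82.37: apparel → 0% → £0.00
AA batteries (8-pack) £8.01: other taxable items → 6% → £0.48
Canvas tote bag £10.20: other taxable items → 6% → £0.61
Jump rope £18.71: sporting goods → 5% → £0.94
Sleeping bag £115.22: sporting goods → 5% → £5.76
Umbrella £38.57: other taxable items → 6% → £2.31
Storage bin £33.62: other taxable items → 6% → £2.02
Total tax = £0.77 + £0.48 + £0.61 + £0.94 + £5.76 + £2.31 + £2.02 = £12.89

£12.89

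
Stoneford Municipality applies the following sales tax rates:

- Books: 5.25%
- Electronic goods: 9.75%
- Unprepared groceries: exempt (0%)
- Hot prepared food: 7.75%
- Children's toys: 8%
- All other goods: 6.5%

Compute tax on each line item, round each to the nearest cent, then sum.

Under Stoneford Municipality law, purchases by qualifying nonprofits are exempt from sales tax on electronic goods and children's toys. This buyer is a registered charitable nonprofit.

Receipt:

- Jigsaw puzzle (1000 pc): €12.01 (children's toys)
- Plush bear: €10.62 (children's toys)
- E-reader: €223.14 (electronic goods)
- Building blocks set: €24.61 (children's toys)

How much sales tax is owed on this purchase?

Jigsaw puzzle (1000 pc) €12.01: children's toys, buyer-exempt → 0% → €0.00
Plush bear €10.62: children's toys, buyer-exempt → 0% → €0.00
E-reader €223.14: electronic goods, buyer-exempt → 0% → €0.00
Building blocks set €24.61: children's toys, buyer-exempt → 0% → €0.00
Total tax = €0.00

€0.00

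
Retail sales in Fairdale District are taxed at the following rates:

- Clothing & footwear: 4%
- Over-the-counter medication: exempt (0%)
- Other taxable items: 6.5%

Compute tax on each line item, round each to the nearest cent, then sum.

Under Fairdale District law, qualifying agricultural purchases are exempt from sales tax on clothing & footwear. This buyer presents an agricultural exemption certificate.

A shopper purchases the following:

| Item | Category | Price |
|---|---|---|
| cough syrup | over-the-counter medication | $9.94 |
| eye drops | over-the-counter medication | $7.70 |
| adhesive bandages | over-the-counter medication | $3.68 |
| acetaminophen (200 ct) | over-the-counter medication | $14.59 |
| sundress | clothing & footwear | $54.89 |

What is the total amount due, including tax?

$90.80

Cough syrup $9.94: over-the-counter medication → 0% → $0.00
Eye drops $7.70: over-the-counter medication → 0% → $0.00
Adhesive bandages $3.68: over-the-counter medication → 0% → $0.00
Acetaminophen (200 ct) $14.59: over-the-counter medication → 0% → $0.00
Sundress $54.89: clothing & footwear, buyer-exempt → 0% → $0.00
Subtotal = $90.80; tax = $0.00; total due = $90.80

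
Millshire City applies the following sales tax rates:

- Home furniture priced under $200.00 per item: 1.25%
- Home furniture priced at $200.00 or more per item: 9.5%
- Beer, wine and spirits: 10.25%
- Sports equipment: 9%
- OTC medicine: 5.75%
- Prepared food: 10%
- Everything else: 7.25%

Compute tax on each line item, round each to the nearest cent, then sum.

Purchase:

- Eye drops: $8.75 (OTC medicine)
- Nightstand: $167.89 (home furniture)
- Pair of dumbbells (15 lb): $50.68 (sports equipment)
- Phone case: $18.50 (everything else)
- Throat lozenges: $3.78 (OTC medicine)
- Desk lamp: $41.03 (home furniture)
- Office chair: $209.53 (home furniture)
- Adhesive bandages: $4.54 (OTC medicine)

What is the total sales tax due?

$29.40

Eye drops $8.75: OTC medicine → 5.75% → $0.50
Nightstand $167.89: home furniture, under $200.00 → 1.25% → $2.10
Pair of dumbbells (15 lb) $50.68: sports equipment → 9% → $4.56
Phone case $18.50: everything else → 7.25% → $1.34
Throat lozenges $3.78: OTC medicine → 5.75% → $0.22
Desk lamp $41.03: home furniture, under $200.00 → 1.25% → $0.51
Office chair $209.53: home furniture, $200.00 or more → 9.5% → $19.91
Adhesive bandages $4.54: OTC medicine → 5.75% → $0.26
Total tax = $0.50 + $2.10 + $4.56 + $1.34 + $0.22 + $0.51 + $19.91 + $0.26 = $29.40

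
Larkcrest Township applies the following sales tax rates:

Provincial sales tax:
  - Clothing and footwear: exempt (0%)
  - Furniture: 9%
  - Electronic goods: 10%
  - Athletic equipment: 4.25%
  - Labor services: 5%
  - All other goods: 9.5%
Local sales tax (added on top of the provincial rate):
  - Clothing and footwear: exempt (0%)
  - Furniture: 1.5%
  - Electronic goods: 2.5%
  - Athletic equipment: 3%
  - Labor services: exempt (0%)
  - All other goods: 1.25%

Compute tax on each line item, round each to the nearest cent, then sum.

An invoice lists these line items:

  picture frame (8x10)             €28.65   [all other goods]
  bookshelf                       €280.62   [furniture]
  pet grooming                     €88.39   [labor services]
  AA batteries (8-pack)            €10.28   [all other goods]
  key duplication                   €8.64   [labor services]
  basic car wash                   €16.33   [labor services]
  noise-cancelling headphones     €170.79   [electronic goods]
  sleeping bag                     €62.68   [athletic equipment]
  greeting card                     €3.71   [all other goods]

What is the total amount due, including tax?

Picture frame (8x10) €28.65: all other goods → 9.5% + 1.25% local = 10.75% → €3.08
Bookshelf €280.62: furniture → 9% + 1.5% local = 10.5% → €29.47
Pet grooming €88.39: labor services → 5% + 0% local = 5% → €4.42
AA batteries (8-pack) €10.28: all other goods → 9.5% + 1.25% local = 10.75% → €1.11
Key duplication €8.64: labor services → 5% + 0% local = 5% → €0.43
Basic car wash €16.33: labor services → 5% + 0% local = 5% → €0.82
Noise-cancelling headphones €170.79: electronic goods → 10% + 2.5% local = 12.5% → €21.35
Sleeping bag €62.68: athletic equipment → 4.25% + 3% local = 7.25% → €4.54
Greeting card €3.71: all other goods → 9.5% + 1.25% local = 10.75% → €0.40
Subtotal = €670.09; tax = €65.62; total due = €735.71

€735.71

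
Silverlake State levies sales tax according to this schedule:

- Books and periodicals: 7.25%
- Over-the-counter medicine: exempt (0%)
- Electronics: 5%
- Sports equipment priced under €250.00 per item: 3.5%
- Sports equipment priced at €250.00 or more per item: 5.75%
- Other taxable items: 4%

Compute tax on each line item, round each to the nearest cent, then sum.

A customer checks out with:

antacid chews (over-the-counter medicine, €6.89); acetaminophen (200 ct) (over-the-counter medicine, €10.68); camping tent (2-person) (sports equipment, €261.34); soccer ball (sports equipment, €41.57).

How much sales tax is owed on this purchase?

€16.48

Antacid chews €6.89: over-the-counter medicine → 0% → €0.00
Acetaminophen (200 ct) €10.68: over-the-counter medicine → 0% → €0.00
Camping tent (2-person) €261.34: sports equipment, €250.00 or more → 5.75% → €15.03
Soccer ball €41.57: sports equipment, under €250.00 → 3.5% → €1.45
Total tax = €15.03 + €1.45 = €16.48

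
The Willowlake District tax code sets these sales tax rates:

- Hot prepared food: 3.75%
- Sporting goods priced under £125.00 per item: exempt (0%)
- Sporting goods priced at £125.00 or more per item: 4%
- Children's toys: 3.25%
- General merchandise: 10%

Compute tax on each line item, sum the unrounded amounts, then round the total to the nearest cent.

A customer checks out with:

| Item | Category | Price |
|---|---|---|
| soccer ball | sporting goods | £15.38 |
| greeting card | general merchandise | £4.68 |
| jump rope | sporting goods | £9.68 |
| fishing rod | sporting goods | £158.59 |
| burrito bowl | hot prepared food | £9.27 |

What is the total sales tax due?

Soccer ball £15.38: sporting goods, under £125.00 → 0% → £0.00
Greeting card £4.68: general merchandise → 10% → £0.468
Jump rope £9.68: sporting goods, under £125.00 → 0% → £0.00
Fishing rod £158.59: sporting goods, £125.00 or more → 4% → £6.3436
Burrito bowl £9.27: hot prepared food → 3.75% → £0.347625
Unrounded tax sum = £7.159225 → £7.16

£7.16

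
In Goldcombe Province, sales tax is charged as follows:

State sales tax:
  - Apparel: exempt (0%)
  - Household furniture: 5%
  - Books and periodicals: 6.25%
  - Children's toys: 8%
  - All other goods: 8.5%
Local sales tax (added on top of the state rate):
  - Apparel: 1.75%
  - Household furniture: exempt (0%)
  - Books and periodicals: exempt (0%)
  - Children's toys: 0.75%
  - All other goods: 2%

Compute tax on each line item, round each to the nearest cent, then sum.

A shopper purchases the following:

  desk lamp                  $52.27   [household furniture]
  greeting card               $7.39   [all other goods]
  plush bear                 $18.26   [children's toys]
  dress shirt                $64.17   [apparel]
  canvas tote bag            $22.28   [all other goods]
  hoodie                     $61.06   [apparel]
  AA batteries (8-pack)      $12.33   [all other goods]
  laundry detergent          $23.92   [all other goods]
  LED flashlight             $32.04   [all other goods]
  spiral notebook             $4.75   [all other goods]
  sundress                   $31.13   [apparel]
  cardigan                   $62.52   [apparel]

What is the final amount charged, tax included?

$410.93

Desk lamp $52.27: household furniture → 5% + 0% local = 5% → $2.61
Greeting card $7.39: all other goods → 8.5% + 2% local = 10.5% → $0.78
Plush bear $18.26: children's toys → 8% + 0.75% local = 8.75% → $1.60
Dress shirt $64.17: apparel → 0% + 1.75% local = 1.75% → $1.12
Canvas tote bag $22.28: all other goods → 8.5% + 2% local = 10.5% → $2.34
Hoodie $61.06: apparel → 0% + 1.75% local = 1.75% → $1.07
AA batteries (8-pack) $12.33: all other goods → 8.5% + 2% local = 10.5% → $1.29
Laundry detergent $23.92: all other goods → 8.5% + 2% local = 10.5% → $2.51
LED flashlight $32.04: all other goods → 8.5% + 2% local = 10.5% → $3.36
Spiral notebook $4.75: all other goods → 8.5% + 2% local = 10.5% → $0.50
Sundress $31.13: apparel → 0% + 1.75% local = 1.75% → $0.54
Cardigan $62.52: apparel → 0% + 1.75% local = 1.75% → $1.09
Subtotal = $392.12; tax = $18.81; total due = $410.93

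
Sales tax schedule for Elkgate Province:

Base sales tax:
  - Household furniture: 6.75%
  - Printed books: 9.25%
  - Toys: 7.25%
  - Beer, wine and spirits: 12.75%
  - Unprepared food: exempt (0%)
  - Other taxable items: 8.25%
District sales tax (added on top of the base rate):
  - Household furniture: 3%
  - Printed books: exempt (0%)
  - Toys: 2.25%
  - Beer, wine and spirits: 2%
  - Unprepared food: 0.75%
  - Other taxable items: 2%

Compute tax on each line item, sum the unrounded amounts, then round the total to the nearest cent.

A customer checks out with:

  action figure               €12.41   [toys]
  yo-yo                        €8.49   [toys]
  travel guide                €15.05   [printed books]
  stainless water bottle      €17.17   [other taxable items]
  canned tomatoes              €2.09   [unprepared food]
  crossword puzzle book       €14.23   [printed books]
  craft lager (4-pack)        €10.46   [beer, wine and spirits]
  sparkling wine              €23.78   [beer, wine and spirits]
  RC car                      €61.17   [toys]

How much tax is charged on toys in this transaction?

Action figure €12.41: toys → 7.25% + 2.25% district = 9.5% → €1.17895
Yo-yo €8.49: toys → 7.25% + 2.25% district = 9.5% → €0.80655
RC car €61.17: toys → 7.25% + 2.25% district = 9.5% → €5.81115
Tax on toys: unrounded sum = €7.79665 → €7.80

€7.80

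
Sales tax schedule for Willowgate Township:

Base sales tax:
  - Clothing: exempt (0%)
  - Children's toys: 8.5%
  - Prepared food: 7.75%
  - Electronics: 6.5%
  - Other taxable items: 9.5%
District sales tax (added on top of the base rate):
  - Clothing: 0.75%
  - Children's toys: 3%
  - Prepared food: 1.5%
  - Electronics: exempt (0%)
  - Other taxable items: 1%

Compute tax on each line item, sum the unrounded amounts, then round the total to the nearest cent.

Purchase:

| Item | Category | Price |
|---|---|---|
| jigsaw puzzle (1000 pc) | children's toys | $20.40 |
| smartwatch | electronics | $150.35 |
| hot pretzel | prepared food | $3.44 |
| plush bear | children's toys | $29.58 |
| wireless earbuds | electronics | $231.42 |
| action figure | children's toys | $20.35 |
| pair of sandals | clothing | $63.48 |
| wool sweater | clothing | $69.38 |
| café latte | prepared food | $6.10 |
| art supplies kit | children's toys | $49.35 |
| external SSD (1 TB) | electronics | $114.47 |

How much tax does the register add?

Jigsaw puzzle (1000 pc) $20.40: children's toys → 8.5% + 3% district = 11.5% → $2.346
Smartwatch $150.35: electronics → 6.5% + 0% district = 6.5% → $9.77275
Hot pretzel $3.44: prepared food → 7.75% + 1.5% district = 9.25% → $0.3182
Plush bear $29.58: children's toys → 8.5% + 3% district = 11.5% → $3.4017
Wireless earbuds $231.42: electronics → 6.5% + 0% district = 6.5% → $15.0423
Action figure $20.35: children's toys → 8.5% + 3% district = 11.5% → $2.34025
Pair of sandals $63.48: clothing → 0% + 0.75% district = 0.75% → $0.4761
Wool sweater $69.38: clothing → 0% + 0.75% district = 0.75% → $0.52035
Café latte $6.10: prepared food → 7.75% + 1.5% district = 9.25% → $0.56425
Art supplies kit $49.35: children's toys → 8.5% + 3% district = 11.5% → $5.67525
External SSD (1 TB) $114.47: electronics → 6.5% + 0% district = 6.5% → $7.44055
Unrounded tax sum = $47.8977 → $47.90

$47.90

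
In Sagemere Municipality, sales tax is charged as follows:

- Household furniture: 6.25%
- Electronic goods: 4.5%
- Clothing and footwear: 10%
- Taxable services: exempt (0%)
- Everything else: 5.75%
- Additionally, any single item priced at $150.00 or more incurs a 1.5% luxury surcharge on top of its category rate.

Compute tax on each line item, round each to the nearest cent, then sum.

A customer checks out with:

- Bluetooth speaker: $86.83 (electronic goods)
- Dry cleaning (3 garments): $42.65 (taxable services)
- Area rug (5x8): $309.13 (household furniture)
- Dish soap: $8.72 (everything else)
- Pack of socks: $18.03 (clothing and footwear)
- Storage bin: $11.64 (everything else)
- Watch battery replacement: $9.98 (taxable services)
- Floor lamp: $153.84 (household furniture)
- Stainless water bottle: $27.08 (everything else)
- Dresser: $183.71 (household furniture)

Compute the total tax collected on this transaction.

$58.56

Bluetooth speaker $86.83: electronic goods → 4.5% → $3.91
Dry cleaning (3 garments) $42.65: taxable services → 0% → $0.00
Area rug (5x8) $309.13: household furniture → 6.25% + 1.5% surcharge = 7.75% → $23.96
Dish soap $8.72: everything else → 5.75% → $0.50
Pack of socks $18.03: clothing and footwear → 10% → $1.80
Storage bin $11.64: everything else → 5.75% → $0.67
Watch battery replacement $9.98: taxable services → 0% → $0.00
Floor lamp $153.84: household furniture → 6.25% + 1.5% surcharge = 7.75% → $11.92
Stainless water bottle $27.08: everything else → 5.75% → $1.56
Dresser $183.71: household furniture → 6.25% + 1.5% surcharge = 7.75% → $14.24
Total tax = $3.91 + $23.96 + $0.50 + $1.80 + $0.67 + $11.92 + $1.56 + $14.24 = $58.56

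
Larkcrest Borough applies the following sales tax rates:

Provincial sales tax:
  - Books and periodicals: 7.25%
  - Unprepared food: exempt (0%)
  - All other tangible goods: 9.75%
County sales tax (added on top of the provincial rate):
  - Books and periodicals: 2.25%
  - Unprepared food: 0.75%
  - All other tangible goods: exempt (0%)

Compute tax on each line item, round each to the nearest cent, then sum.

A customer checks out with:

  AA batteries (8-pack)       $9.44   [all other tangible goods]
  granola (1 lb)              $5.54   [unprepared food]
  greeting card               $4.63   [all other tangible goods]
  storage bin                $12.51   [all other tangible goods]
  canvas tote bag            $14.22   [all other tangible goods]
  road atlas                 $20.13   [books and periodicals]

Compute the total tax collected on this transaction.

AA batteries (8-pack) $9.44: all other tangible goods → 9.75% + 0% county = 9.75% → $0.92
Granola (1 lb) $5.54: unprepared food → 0% + 0.75% county = 0.75% → $0.04
Greeting card $4.63: all other tangible goods → 9.75% + 0% county = 9.75% → $0.45
Storage bin $12.51: all other tangible goods → 9.75% + 0% county = 9.75% → $1.22
Canvas tote bag $14.22: all other tangible goods → 9.75% + 0% county = 9.75% → $1.39
Road atlas $20.13: books and periodicals → 7.25% + 2.25% county = 9.5% → $1.91
Total tax = $0.92 + $0.04 + $0.45 + $1.22 + $1.39 + $1.91 = $5.93

$5.93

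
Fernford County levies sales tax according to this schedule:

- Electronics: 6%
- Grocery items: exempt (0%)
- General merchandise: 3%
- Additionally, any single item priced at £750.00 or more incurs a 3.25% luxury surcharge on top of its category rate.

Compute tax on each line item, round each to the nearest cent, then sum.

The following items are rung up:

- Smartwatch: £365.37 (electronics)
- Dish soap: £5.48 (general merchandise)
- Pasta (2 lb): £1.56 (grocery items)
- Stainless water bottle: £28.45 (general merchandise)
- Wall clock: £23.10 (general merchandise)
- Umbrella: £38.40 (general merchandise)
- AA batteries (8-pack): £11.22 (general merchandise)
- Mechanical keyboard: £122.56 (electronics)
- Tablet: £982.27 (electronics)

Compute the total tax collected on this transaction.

Smartwatch £365.37: electronics → 6% → £21.92
Dish soap £5.48: general merchandise → 3% → £0.16
Pasta (2 lb) £1.56: grocery items → 0% → £0.00
Stainless water bottle £28.45: general merchandise → 3% → £0.85
Wall clock £23.10: general merchandise → 3% → £0.69
Umbrella £38.40: general merchandise → 3% → £1.15
AA batteries (8-pack) £11.22: general merchandise → 3% → £0.34
Mechanical keyboard £122.56: electronics → 6% → £7.35
Tablet £982.27: electronics → 6% + 3.25% surcharge = 9.25% → £90.86
Total tax = £21.92 + £0.16 + £0.85 + £0.69 + £1.15 + £0.34 + £7.35 + £90.86 = £123.32

£123.32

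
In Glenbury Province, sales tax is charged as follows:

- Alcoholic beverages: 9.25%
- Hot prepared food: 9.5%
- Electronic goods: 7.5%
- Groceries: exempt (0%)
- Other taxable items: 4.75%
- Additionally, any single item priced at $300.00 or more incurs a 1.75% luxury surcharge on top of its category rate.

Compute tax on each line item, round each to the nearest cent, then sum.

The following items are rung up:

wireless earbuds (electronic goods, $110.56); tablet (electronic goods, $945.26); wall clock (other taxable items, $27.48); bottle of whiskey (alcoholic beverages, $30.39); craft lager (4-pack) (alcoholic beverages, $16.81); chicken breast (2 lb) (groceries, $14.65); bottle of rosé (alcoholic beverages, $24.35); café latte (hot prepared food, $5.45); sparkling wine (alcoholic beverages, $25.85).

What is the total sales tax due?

Wireless earbuds $110.56: electronic goods → 7.5% → $8.29
Tablet $945.26: electronic goods → 7.5% + 1.75% surcharge = 9.25% → $87.44
Wall clock $27.48: other taxable items → 4.75% → $1.31
Bottle of whiskey $30.39: alcoholic beverages → 9.25% → $2.81
Craft lager (4-pack) $16.81: alcoholic beverages → 9.25% → $1.55
Chicken breast (2 lb) $14.65: groceries → 0% → $0.00
Bottle of rosé $24.35: alcoholic beverages → 9.25% → $2.25
Café latte $5.45: hot prepared food → 9.5% → $0.52
Sparkling wine $25.85: alcoholic beverages → 9.25% → $2.39
Total tax = $8.29 + $87.44 + $1.31 + $2.81 + $1.55 + $2.25 + $0.52 + $2.39 = $106.56

$106.56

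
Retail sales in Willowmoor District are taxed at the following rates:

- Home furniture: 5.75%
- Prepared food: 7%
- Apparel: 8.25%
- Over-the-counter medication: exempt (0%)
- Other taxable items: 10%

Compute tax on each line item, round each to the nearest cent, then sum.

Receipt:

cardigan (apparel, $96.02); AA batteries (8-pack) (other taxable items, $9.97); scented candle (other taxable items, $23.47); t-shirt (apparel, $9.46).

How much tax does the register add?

Cardigan $96.02: apparel → 8.25% → $7.92
AA batteries (8-pack) $9.97: other taxable items → 10% → $1.00
Scented candle $23.47: other taxable items → 10% → $2.35
T-shirt $9.46: apparel → 8.25% → $0.78
Total tax = $7.92 + $1.00 + $2.35 + $0.78 = $12.05

$12.05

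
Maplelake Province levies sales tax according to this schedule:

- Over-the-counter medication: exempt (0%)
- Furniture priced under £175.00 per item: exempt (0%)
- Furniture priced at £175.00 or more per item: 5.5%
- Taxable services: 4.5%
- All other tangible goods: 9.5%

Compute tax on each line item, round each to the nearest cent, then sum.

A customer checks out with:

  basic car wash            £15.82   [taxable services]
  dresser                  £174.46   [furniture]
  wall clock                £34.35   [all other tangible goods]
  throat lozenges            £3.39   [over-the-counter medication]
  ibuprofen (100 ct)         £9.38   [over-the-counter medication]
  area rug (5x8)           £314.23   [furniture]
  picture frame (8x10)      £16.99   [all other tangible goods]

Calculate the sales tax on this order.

Basic car wash £15.82: taxable services → 4.5% → £0.71
Dresser £174.46: furniture, under £175.00 → 0% → £0.00
Wall clock £34.35: all other tangible goods → 9.5% → £3.26
Throat lozenges £3.39: over-the-counter medication → 0% → £0.00
Ibuprofen (100 ct) £9.38: over-the-counter medication → 0% → £0.00
Area rug (5x8) £314.23: furniture, £175.00 or more → 5.5% → £17.28
Picture frame (8x10) £16.99: all other tangible goods → 9.5% → £1.61
Total tax = £0.71 + £3.26 + £17.28 + £1.61 = £22.86

£22.86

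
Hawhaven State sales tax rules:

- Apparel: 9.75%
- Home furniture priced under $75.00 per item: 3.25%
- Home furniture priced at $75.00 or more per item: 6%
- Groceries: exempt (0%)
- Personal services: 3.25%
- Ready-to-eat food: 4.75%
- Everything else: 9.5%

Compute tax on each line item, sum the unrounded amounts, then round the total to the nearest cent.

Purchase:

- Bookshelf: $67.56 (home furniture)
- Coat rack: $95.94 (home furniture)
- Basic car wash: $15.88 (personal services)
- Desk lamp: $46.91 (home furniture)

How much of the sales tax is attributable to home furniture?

$9.48

Bookshelf $67.56: home furniture, under $75.00 → 3.25% → $2.1957
Coat rack $95.94: home furniture, $75.00 or more → 6% → $5.7564
Desk lamp $46.91: home furniture, under $75.00 → 3.25% → $1.524575
Tax on home furniture: unrounded sum = $9.476675 → $9.48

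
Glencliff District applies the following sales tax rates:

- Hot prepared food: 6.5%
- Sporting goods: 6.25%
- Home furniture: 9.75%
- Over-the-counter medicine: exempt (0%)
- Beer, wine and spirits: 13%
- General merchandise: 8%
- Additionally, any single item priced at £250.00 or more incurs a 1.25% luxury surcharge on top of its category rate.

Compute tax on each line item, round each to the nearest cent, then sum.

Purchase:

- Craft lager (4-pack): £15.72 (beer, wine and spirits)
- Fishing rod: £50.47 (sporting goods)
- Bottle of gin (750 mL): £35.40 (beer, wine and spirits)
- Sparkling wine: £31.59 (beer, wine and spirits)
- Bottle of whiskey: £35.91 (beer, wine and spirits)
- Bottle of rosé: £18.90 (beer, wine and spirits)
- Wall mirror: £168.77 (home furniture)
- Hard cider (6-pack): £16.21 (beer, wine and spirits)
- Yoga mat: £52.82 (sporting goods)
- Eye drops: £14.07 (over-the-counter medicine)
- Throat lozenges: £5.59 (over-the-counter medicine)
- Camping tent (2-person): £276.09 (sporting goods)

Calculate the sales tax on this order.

£63.61

Craft lager (4-pack) £15.72: beer, wine and spirits → 13% → £2.04
Fishing rod £50.47: sporting goods → 6.25% → £3.15
Bottle of gin (750 mL) £35.40: beer, wine and spirits → 13% → £4.60
Sparkling wine £31.59: beer, wine and spirits → 13% → £4.11
Bottle of whiskey £35.91: beer, wine and spirits → 13% → £4.67
Bottle of rosé £18.90: beer, wine and spirits → 13% → £2.46
Wall mirror £168.77: home furniture → 9.75% → £16.46
Hard cider (6-pack) £16.21: beer, wine and spirits → 13% → £2.11
Yoga mat £52.82: sporting goods → 6.25% → £3.30
Eye drops £14.07: over-the-counter medicine → 0% → £0.00
Throat lozenges £5.59: over-the-counter medicine → 0% → £0.00
Camping tent (2-person) £276.09: sporting goods → 6.25% + 1.25% surcharge = 7.5% → £20.71
Total tax = £2.04 + £3.15 + £4.60 + £4.11 + £4.67 + £2.46 + £16.46 + £2.11 + £3.30 + £20.71 = £63.61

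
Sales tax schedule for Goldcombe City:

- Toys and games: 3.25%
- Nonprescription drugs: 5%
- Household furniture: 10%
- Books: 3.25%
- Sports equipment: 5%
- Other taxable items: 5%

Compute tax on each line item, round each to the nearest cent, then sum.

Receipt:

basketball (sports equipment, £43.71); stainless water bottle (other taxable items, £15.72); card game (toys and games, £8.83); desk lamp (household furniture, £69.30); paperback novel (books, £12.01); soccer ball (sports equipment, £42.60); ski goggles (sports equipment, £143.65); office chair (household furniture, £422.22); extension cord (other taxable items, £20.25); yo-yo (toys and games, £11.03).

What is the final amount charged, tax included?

£852.81

Basketball £43.71: sports equipment → 5% → £2.19
Stainless water bottle £15.72: other taxable items → 5% → £0.79
Card game £8.83: toys and games → 3.25% → £0.29
Desk lamp £69.30: household furniture → 10% → £6.93
Paperback novel £12.01: books → 3.25% → £0.39
Soccer ball £42.60: sports equipment → 5% → £2.13
Ski goggles £143.65: sports equipment → 5% → £7.18
Office chair £422.22: household furniture → 10% → £42.22
Extension cord £20.25: other taxable items → 5% → £1.01
Yo-yo £11.03: toys and games → 3.25% → £0.36
Subtotal = £789.32; tax = £63.49; total due = £852.81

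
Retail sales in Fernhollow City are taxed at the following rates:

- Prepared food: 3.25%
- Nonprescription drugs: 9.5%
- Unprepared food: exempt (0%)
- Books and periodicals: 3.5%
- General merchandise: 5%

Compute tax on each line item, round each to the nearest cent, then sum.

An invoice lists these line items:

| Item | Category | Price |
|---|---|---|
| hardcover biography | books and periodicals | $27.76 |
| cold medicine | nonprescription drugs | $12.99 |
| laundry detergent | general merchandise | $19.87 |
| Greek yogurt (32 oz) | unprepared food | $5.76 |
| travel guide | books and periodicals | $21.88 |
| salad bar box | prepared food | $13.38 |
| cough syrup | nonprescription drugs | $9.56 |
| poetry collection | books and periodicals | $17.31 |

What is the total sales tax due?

Hardcover biography $27.76: books and periodicals → 3.5% → $0.97
Cold medicine $12.99: nonprescription drugs → 9.5% → $1.23
Laundry detergent $19.87: general merchandise → 5% → $0.99
Greek yogurt (32 oz) $5.76: unprepared food → 0% → $0.00
Travel guide $21.88: books and periodicals → 3.5% → $0.77
Salad bar box $13.38: prepared food → 3.25% → $0.43
Cough syrup $9.56: nonprescription drugs → 9.5% → $0.91
Poetry collection $17.31: books and periodicals → 3.5% → $0.61
Total tax = $0.97 + $1.23 + $0.99 + $0.77 + $0.43 + $0.91 + $0.61 = $5.91

$5.91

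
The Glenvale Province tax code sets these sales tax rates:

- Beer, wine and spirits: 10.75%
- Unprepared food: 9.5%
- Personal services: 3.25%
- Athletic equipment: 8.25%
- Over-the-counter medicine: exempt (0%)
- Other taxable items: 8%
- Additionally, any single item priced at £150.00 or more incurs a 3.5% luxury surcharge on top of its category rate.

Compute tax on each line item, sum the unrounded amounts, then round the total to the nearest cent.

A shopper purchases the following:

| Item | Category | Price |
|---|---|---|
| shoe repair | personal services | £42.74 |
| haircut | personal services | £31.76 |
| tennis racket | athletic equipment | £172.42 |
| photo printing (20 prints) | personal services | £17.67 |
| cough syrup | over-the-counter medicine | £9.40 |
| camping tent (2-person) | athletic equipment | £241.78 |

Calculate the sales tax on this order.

£51.66

Shoe repair £42.74: personal services → 3.25% → £1.38905
Haircut £31.76: personal services → 3.25% → £1.0322
Tennis racket £172.42: athletic equipment → 8.25% + 3.5% surcharge = 11.75% → £20.25935
Photo printing (20 prints) £17.67: personal services → 3.25% → £0.574275
Cough syrup £9.40: over-the-counter medicine → 0% → £0.00
Camping tent (2-person) £241.78: athletic equipment → 8.25% + 3.5% surcharge = 11.75% → £28.40915
Unrounded tax sum = £51.664025 → £51.66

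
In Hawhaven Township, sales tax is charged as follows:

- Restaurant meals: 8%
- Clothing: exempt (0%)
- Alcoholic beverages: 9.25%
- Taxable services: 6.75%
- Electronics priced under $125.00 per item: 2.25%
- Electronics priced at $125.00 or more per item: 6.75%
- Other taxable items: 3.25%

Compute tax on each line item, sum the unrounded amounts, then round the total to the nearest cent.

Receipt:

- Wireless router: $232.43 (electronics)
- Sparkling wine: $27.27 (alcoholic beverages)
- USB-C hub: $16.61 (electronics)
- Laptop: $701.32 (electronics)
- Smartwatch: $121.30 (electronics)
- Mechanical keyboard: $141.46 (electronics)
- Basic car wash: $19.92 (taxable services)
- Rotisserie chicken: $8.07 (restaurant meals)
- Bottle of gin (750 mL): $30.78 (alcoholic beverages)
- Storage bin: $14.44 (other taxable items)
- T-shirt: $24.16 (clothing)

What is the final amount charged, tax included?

Wireless router $232.43: electronics, $125.00 or more → 6.75% → $15.689025
Sparkling wine $27.27: alcoholic beverages → 9.25% → $2.522475
USB-C hub $16.61: electronics, under $125.00 → 2.25% → $0.373725
Laptop $701.32: electronics, $125.00 or more → 6.75% → $47.3391
Smartwatch $121.30: electronics, under $125.00 → 2.25% → $2.72925
Mechanical keyboard $141.46: electronics, $125.00 or more → 6.75% → $9.54855
Basic car wash $19.92: taxable services → 6.75% → $1.3446
Rotisserie chicken $8.07: restaurant meals → 8% → $0.6456
Bottle of gin (750 mL) $30.78: alcoholic beverages → 9.25% → $2.84715
Storage bin $14.44: other taxable items → 3.25% → $0.4693
T-shirt $24.16: clothing → 0% → $0.00
Subtotal = $1337.76; unrounded tax = $83.508775 → $83.51; total due = $1421.27

$1421.27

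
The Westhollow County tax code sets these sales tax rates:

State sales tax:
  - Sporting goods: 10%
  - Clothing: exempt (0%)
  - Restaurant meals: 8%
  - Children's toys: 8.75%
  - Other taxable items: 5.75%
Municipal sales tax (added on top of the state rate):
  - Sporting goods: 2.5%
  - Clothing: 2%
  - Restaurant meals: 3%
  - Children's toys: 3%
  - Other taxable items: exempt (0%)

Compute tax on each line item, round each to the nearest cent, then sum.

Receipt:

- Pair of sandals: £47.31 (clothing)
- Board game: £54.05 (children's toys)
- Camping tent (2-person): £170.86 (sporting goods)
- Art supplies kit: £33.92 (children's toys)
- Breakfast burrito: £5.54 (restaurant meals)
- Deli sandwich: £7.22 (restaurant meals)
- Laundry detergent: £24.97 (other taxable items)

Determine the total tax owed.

£35.49

Pair of sandals £47.31: clothing → 0% + 2% municipal = 2% → £0.95
Board game £54.05: children's toys → 8.75% + 3% municipal = 11.75% → £6.35
Camping tent (2-person) £170.86: sporting goods → 10% + 2.5% municipal = 12.5% → £21.36
Art supplies kit £33.92: children's toys → 8.75% + 3% municipal = 11.75% → £3.99
Breakfast burrito £5.54: restaurant meals → 8% + 3% municipal = 11% → £0.61
Deli sandwich £7.22: restaurant meals → 8% + 3% municipal = 11% → £0.79
Laundry detergent £24.97: other taxable items → 5.75% + 0% municipal = 5.75% → £1.44
Total tax = £0.95 + £6.35 + £21.36 + £3.99 + £0.61 + £0.79 + £1.44 = £35.49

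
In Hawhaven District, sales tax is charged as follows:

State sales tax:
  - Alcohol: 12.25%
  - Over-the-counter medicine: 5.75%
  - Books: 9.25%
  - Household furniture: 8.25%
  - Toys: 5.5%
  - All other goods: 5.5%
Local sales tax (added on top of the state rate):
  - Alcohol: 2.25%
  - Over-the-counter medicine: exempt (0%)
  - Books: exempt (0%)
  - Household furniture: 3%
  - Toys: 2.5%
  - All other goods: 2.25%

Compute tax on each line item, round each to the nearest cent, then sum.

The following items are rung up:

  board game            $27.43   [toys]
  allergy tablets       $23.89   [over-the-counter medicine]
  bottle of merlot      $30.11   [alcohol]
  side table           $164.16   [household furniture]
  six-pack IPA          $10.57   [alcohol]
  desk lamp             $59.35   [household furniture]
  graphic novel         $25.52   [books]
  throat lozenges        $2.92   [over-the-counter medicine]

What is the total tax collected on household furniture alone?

$25.15

Side table $164.16: household furniture → 8.25% + 3% local = 11.25% → $18.47
Desk lamp $59.35: household furniture → 8.25% + 3% local = 11.25% → $6.68
Tax on household furniture = $18.47 + $6.68 = $25.15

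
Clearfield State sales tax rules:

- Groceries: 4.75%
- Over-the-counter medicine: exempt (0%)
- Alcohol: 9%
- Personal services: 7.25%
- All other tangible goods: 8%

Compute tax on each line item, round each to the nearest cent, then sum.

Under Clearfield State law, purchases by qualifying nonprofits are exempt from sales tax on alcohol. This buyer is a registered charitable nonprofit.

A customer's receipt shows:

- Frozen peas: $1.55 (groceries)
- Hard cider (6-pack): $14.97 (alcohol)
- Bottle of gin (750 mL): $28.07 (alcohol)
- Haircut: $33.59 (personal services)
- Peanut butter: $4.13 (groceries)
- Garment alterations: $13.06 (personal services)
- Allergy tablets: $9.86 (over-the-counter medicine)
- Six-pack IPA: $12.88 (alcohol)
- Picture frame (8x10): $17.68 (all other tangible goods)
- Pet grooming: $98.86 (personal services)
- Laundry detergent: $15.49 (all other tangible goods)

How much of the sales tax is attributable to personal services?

$10.56

Haircut $33.59: personal services → 7.25% → $2.44
Garment alterations $13.06: personal services → 7.25% → $0.95
Pet grooming $98.86: personal services → 7.25% → $7.17
Tax on personal services = $2.44 + $0.95 + $7.17 = $10.56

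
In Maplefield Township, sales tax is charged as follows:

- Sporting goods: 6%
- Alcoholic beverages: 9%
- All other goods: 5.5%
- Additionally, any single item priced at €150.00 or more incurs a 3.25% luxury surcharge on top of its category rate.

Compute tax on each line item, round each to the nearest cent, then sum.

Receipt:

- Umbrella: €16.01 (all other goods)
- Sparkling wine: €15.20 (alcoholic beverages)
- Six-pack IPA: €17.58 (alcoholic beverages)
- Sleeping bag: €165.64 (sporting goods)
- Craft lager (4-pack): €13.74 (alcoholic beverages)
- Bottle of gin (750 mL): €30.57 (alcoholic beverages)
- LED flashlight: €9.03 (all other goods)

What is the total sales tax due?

Umbrella €16.01: all other goods → 5.5% → €0.88
Sparkling wine €15.20: alcoholic beverages → 9% → €1.37
Six-pack IPA €17.58: alcoholic beverages → 9% → €1.58
Sleeping bag €165.64: sporting goods → 6% + 3.25% surcharge = 9.25% → €15.32
Craft lager (4-pack) €13.74: alcoholic beverages → 9% → €1.24
Bottle of gin (750 mL) €30.57: alcoholic beverages → 9% → €2.75
LED flashlight €9.03: all other goods → 5.5% → €0.50
Total tax = €0.88 + €1.37 + €1.58 + €15.32 + €1.24 + €2.75 + €0.50 = €23.64

€23.64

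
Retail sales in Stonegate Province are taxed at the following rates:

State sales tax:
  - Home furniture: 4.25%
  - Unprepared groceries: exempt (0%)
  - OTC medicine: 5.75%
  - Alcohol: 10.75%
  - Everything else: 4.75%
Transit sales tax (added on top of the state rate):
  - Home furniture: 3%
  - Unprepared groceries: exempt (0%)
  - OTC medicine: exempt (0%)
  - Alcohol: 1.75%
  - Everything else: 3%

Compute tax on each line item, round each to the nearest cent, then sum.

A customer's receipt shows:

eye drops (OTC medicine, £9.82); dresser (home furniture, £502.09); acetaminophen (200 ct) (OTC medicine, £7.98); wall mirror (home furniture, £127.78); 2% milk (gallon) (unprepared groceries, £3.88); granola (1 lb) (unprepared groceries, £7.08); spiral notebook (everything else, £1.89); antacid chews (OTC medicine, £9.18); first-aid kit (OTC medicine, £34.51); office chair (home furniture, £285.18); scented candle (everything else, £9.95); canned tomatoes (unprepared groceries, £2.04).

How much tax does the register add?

Eye drops £9.82: OTC medicine → 5.75% + 0% transit = 5.75% → £0.56
Dresser £502.09: home furniture → 4.25% + 3% transit = 7.25% → £36.40
Acetaminophen (200 ct) £7.98: OTC medicine → 5.75% + 0% transit = 5.75% → £0.46
Wall mirror £127.78: home furniture → 4.25% + 3% transit = 7.25% → £9.26
2% milk (gallon) £3.88: unprepared groceries → 0% + 0% transit = 0% → £0.00
Granola (1 lb) £7.08: unprepared groceries → 0% + 0% transit = 0% → £0.00
Spiral notebook £1.89: everything else → 4.75% + 3% transit = 7.75% → £0.15
Antacid chews £9.18: OTC medicine → 5.75% + 0% transit = 5.75% → £0.53
First-aid kit £34.51: OTC medicine → 5.75% + 0% transit = 5.75% → £1.98
Office chair £285.18: home furniture → 4.25% + 3% transit = 7.25% → £20.68
Scented candle £9.95: everything else → 4.75% + 3% transit = 7.75% → £0.77
Canned tomatoes £2.04: unprepared groceries → 0% + 0% transit = 0% → £0.00
Total tax = £0.56 + £36.40 + £0.46 + £9.26 + £0.15 + £0.53 + £1.98 + £20.68 + £0.77 = £70.79

£70.79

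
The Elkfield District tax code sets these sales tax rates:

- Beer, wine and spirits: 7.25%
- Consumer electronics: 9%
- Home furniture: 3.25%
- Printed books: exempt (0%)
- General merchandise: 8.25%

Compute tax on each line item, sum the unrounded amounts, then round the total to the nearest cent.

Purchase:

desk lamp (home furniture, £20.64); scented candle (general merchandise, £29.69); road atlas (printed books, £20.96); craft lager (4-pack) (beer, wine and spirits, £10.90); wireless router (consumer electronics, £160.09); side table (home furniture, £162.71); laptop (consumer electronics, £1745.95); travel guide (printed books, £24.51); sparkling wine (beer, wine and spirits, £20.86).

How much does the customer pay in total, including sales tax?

Desk lamp £20.64: home furniture → 3.25% → £0.6708
Scented candle £29.69: general merchandise → 8.25% → £2.449425
Road atlas £20.96: printed books → 0% → £0.00
Craft lager (4-pack) £10.90: beer, wine and spirits → 7.25% → £0.79025
Wireless router £160.09: consumer electronics → 9% → £14.4081
Side table £162.71: home furniture → 3.25% → £5.288075
Laptop £1745.95: consumer electronics → 9% → £157.1355
Travel guide £24.51: printed books → 0% → £0.00
Sparkling wine £20.86: beer, wine and spirits → 7.25% → £1.51235
Subtotal = £2196.31; unrounded tax = £182.2545 → £182.25; total due = £2378.56

£2378.56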